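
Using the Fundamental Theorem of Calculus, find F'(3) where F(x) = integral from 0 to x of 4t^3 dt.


By the Fundamental Theorem of Calculus (Part 1):
If F(x) = integral from 0 to x of f(t) dt, then F'(x) = f(x)
Here f(t) = 4t^3
So F'(x) = 4x^3
Evaluate at x = 3:
F'(3) = 4 * 3^3
= 4 * 27
= 108

108


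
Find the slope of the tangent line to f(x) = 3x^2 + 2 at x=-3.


The slope of the tangent line equals f'(x) at the point.
f(x) = 3x^2 + 2
f'(x) = 6x
At x = -3:
f'(-3) = 6 * (-3) + 0
= -18 + 0
= -18

-18


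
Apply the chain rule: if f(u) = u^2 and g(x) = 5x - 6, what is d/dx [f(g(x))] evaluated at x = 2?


Using the chain rule: (f(g(x)))' = f'(g(x)) * g'(x)
First, find g(2):
g(2) = 5 * 2 - 6 = 4
Next, f'(u) = 2u
And g'(x) = 5
So f'(g(2)) * g'(2)
= 2 * 4 * 5
= 40

40


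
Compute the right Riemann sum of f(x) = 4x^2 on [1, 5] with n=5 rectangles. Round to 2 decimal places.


Right Riemann sum uses right endpoints of each subinterval.
Interval: [1, 5], n = 5
dx = (5 - 1) / 5 = 4/5
Right endpoints: [9/5, 13/5, 17/5, 21/5, 5]
f values: [324/25, 676/25, 1156/25, 1764/25, 100]
Sum = dx * (sum of f values)
= 4/5 * 1284/5
= 5136/25 = 205.44

205.44


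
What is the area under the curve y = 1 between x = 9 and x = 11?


The area under a constant function y = 1 is a rectangle.
Width = 11 - 9 = 2
Height = 1
Area = width * height
= 2 * 1
= 2

2


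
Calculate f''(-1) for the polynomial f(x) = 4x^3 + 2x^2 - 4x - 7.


First derivative:
f'(x) = 12x^2 + 4x - 4
Second derivative:
f''(x) = 24x + 4
Substitute x = -1:
f''(-1) = 24 * (-1) + 4
= -24 + 4
= -20

-20


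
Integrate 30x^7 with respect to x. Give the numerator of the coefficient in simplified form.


Apply the power rule for integration:
integral of ax^n dx = a/(n+1) * x^(n+1) + C
integral of 30x^7 dx
= 30/8 * x^8 + C
= 15/4 * x^8 + C
The coefficient in lowest terms is 15/4, and its numerator is 15

15


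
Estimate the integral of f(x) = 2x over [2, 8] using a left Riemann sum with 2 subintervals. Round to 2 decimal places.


Left Riemann sum uses left endpoints of each subinterval.
Interval: [2, 8], n = 2
dx = (8 - 2) / 2 = 3
Left endpoints: [2, 5]
f values: [4, 10]
Sum = dx * (sum of f values)
= 3 * 14
= 42 = 42.00

42.00


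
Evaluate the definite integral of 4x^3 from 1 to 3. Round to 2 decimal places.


Find the antiderivative of 4x^3:
F(x) = 4/4 * x^4
Apply the Fundamental Theorem of Calculus:
F(3) - F(1)
= 4/4 * 3^4 - 4/4 * 1^4
= 4/4 * (81 - 1)
= 4/4 * 80
= 80 = 80.00

80.00


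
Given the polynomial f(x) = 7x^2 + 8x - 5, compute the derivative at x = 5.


Differentiate term by term using power and sum rules:
f(x) = 7x^2 + 8x - 5
f'(x) = 14x + 8
Substitute x = 5:
f'(5) = 14 * 5 + 8
= 70 + 8
= 78

78


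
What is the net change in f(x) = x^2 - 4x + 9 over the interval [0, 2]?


Net change = f(b) - f(a)
f(x) = x^2 - 4x + 9
Compute f(2):
f(2) = 1 * 2^2 - 4 * 2 + 9
= 4 - 8 + 9
= 5
Compute f(0):
f(0) = 1 * 0^2 - 4 * 0 + 9
= 0 + 0 + 9
= 9
Net change = 5 - 9 = -4

-4


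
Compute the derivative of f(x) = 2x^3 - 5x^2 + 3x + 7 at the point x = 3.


Differentiate f(x) = 2x^3 - 5x^2 + 3x + 7 term by term:
f'(x) = 6x^2 - 10x + 3
Substitute x = 3:
f'(3) = 6 * 3^2 - 10 * 3 + 3
= 54 - 30 + 3
= 27

27


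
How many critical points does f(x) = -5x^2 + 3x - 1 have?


Find where f'(x) = 0:
f'(x) = -10x + 3
Set f'(x) = 0:
-10x + 3 = 0
x = -3 / (-10) = 3/10
This is a linear equation in x, so there is exactly one solution.
Number of critical points: 1

1


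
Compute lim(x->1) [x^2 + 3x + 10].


Since polynomials are continuous, we use direct substitution.
lim(x->1) of x^2 + 3x + 10
= 1 * 1^2 + 3 * 1 + 10
= 1 + 3 + 10
= 14

14


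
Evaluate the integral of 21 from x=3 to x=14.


The integral of a constant k over [a, b] equals k * (b - a).
integral from 3 to 14 of 21 dx
= 21 * (14 - 3)
= 21 * 11
= 231

231


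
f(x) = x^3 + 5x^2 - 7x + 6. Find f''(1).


First derivative:
f'(x) = 3x^2 + 10x - 7
Second derivative:
f''(x) = 6x + 10
Substitute x = 1:
f''(1) = 6 * 1 + 10
= 6 + 10
= 16

16


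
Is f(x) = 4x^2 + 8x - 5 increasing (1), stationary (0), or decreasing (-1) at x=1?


Compute f'(x) to determine behavior:
f'(x) = 8x + 8
f'(1) = 8 * 1 + 8
= 8 + 8
= 16
Since f'(1) > 0, the function is increasing (1)

1


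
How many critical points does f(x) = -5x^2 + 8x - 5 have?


Find where f'(x) = 0:
f'(x) = -10x + 8
Set f'(x) = 0:
-10x + 8 = 0
x = -8 / (-10) = 4/5
This is a linear equation in x, so there is exactly one solution.
Number of critical points: 1

1


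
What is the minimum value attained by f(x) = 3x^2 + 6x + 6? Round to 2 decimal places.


For a quadratic f(x) = ax^2 + bx + c with a > 0, the minimum is at the vertex.
Vertex x-coordinate: x = -b/(2a)
x = -(6) / (2 * 3)
x = -6/6 = -1
Substitute back to find the minimum value:
f(-1) = 3 * (-1)^2 + 6 * (-1) + 6
= 3 - 6 + 6
= 3 = 3.00

3.00


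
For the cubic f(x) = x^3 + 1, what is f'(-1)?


Differentiate f(x) = x^3 + 1 term by term:
f'(x) = 3x^2
Substitute x = -1:
f'(-1) = 3 * (-1)^2 + 0 * (-1) + 0
= 3 + 0 + 0
= 3

3


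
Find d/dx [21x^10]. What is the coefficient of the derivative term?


We apply the power rule: d/dx [ax^n] = a*n * x^(n-1)
d/dx [21x^10]
= 21 * 10 * x^(10-1)
= 210x^9
The coefficient is 210

210


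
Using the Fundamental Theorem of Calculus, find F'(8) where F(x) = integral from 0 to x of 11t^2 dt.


By the Fundamental Theorem of Calculus (Part 1):
If F(x) = integral from 0 to x of f(t) dt, then F'(x) = f(x)
Here f(t) = 11t^2
So F'(x) = 11x^2
Evaluate at x = 8:
F'(8) = 11 * 8^2
= 11 * 64
= 704

704


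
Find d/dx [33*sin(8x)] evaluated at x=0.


Apply the chain rule to differentiate 33*sin(8x):
d/dx [33*sin(8x)]
= 33 * cos(8x) * d/dx(8x)
= 33 * 8 * cos(8x)
= 264 * cos(8x)
Evaluate at x = 0:
= 264 * cos(0)
= 264 * 1
= 264

264


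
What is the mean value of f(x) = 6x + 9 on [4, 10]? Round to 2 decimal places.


Average value = 1/(b-a) * integral from a to b of f(x) dx
First compute the integral of 6x + 9:
F(x) = 3x^2 + 9x
F(10) = 3 * 100 + 9 * 10 = 390
F(4) = 3 * 16 + 9 * 4 = 84
Integral = 390 - 84 = 306
Average = 306 / (10 - 4) = 306 / 6
= 51 = 51.00

51.00


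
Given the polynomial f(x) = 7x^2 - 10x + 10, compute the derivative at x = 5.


Differentiate term by term using power and sum rules:
f(x) = 7x^2 - 10x + 10
f'(x) = 14x - 10
Substitute x = 5:
f'(5) = 14 * 5 - 10
= 70 - 10
= 60

60


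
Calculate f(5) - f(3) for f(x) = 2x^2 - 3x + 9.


Net change = f(b) - f(a)
f(x) = 2x^2 - 3x + 9
Compute f(5):
f(5) = 2 * 5^2 - 3 * 5 + 9
= 50 - 15 + 9
= 44
Compute f(3):
f(3) = 2 * 3^2 - 3 * 3 + 9
= 18 - 9 + 9
= 18
Net change = 44 - 18 = 26

26


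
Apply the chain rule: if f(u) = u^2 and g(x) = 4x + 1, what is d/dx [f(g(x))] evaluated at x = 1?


Using the chain rule: (f(g(x)))' = f'(g(x)) * g'(x)
First, find g(1):
g(1) = 4 * 1 + 1 = 5
Next, f'(u) = 2u
And g'(x) = 4
So f'(g(1)) * g'(1)
= 2 * 5 * 4
= 40

40


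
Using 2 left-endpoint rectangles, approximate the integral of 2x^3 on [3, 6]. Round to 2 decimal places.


Left Riemann sum uses left endpoints of each subinterval.
Interval: [3, 6], n = 2
dx = (6 - 3) / 2 = 3/2
Left endpoints: [3, 9/2]
f values: [54, 729/4]
Sum = dx * (sum of f values)
= 3/2 * 945/4
= 2835/8 ≈ 354.38

354.38


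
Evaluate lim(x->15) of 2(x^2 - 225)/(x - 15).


Direct substitution gives 0/0, so we factor the numerator.
Factor: 2(x^2 - 225) = 2 * (x - 15)(x + 15)
Cancel the common factor (x - 15):
2(x^2 - 225)/(x - 15) = 2 * (x + 15)
Now substitute x = 15:
= 2 * (15 + 15) = 60

60


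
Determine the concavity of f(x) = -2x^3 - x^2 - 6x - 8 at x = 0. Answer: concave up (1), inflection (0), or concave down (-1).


Concavity is determined by the sign of f''(x).
f(x) = -2x^3 - x^2 - 6x - 8
f'(x) = -6x^2 - 2x - 6
f''(x) = -12x - 2
f''(0) = -12 * 0 - 2
= 0 - 2
= -2
Since f''(0) < 0, the function is concave down (-1)

-1


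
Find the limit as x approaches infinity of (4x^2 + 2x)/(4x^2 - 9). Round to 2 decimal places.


For limits at infinity with equal-degree polynomials,
we compare leading coefficients.
Numerator leading term: 4x^2
Denominator leading term: 4x^2
Divide both by x^2:
lim = (4 + 2/x) / (4 - 9/x^2)
As x -> infinity, the 1/x and 1/x^2 terms vanish:
= 4/4 = 1 = 1.00

1.00


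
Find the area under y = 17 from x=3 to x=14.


The area under a constant function y = 17 is a rectangle.
Width = 14 - 3 = 11
Height = 17
Area = width * height
= 11 * 17
= 187

187


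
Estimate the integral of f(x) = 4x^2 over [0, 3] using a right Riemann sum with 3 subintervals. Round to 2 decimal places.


Right Riemann sum uses right endpoints of each subinterval.
Interval: [0, 3], n = 3
dx = (3 - 0) / 3 = 1
Right endpoints: [1, 2, 3]
f values: [4, 16, 36]
Sum = dx * (sum of f values)
= 1 * 56
= 56 = 56.00

56.00


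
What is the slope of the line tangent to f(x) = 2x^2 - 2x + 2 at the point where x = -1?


The slope of the tangent line equals f'(x) at the point.
f(x) = 2x^2 - 2x + 2
f'(x) = 4x - 2
At x = -1:
f'(-1) = 4 * (-1) - 2
= -4 - 2
= -6

-6


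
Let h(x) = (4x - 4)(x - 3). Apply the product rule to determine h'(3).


Let u(x) = 4x - 4 and v(x) = x - 3
u'(x) = 4
v'(x) = 1
Product rule: h'(x) = u'(x)*v(x) + u(x)*v'(x)
= 4 * (x - 3) + (4x - 4) * 1
At x = 3:
u(3) = 4 * 3 - 4 = 8
v(3) = 1 * 3 - 3 = 0
h'(3) = 4 * 0 + 8 * 1
= 0 + 8
= 8

8


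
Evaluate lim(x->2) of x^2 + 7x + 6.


Since polynomials are continuous, we use direct substitution.
lim(x->2) of x^2 + 7x + 6
= 1 * 2^2 + 7 * 2 + 6
= 4 + 14 + 6
= 24

24


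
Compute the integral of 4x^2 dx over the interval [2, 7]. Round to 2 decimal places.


Find the antiderivative of 4x^2:
F(x) = 4/3 * x^3
Apply the Fundamental Theorem of Calculus:
F(7) - F(2)
= 4/3 * 7^3 - 4/3 * 2^3
= 4/3 * (343 - 8)
= 4/3 * 335
= 1340/3 ≈ 446.67

446.67


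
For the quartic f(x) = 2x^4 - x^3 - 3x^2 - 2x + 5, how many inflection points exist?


Inflection points occur where f''(x) = 0 and concavity changes.
f(x) = 2x^4 - x^3 - 3x^2 - 2x + 5
f'(x) = 8x^3 - 3x^2 - 6x - 2
f''(x) = 24x^2 - 6x - 6
This is a quadratic in x. Use the discriminant to count real roots.
Discriminant = (-6)^2 - 4 * 24 * (-6)
= 36 - (-576)
= 612
Since discriminant > 0, f''(x) = 0 has 2 distinct real solutions.
A quadratic with two distinct real roots changes sign at each root, so concavity changes at both.
Number of inflection points: 2

2


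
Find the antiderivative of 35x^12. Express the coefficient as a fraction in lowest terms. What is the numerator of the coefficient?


Apply the power rule for integration:
integral of ax^n dx = a/(n+1) * x^(n+1) + C
integral of 35x^12 dx
= 35/13 * x^13 + C
The coefficient in lowest terms is 35/13, and its numerator is 35

35


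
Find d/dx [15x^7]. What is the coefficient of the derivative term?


We apply the power rule: d/dx [ax^n] = a*n * x^(n-1)
d/dx [15x^7]
= 15 * 7 * x^(7-1)
= 105x^6
The coefficient is 105

105


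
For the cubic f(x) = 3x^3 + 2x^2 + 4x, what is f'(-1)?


Differentiate f(x) = 3x^3 + 2x^2 + 4x term by term:
f'(x) = 9x^2 + 4x + 4
Substitute x = -1:
f'(-1) = 9 * (-1)^2 + 4 * (-1) + 4
= 9 - 4 + 4
= 9

9


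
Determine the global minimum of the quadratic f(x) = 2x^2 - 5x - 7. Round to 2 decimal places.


For a quadratic f(x) = ax^2 + bx + c with a > 0, the minimum is at the vertex.
Vertex x-coordinate: x = -b/(2a)
x = -(-5) / (2 * 2)
x = 5/4
Substitute back to find the minimum value:
f(5/4) = 2 * (5/4)^2 - 5 * (5/4) - 7
= 25/8 - 25/4 - 7
= -81/8 ≈ -10.13

-10.13


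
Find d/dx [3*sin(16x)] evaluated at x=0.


Apply the chain rule to differentiate 3*sin(16x):
d/dx [3*sin(16x)]
= 3 * cos(16x) * d/dx(16x)
= 3 * 16 * cos(16x)
= 48 * cos(16x)
Evaluate at x = 0:
= 48 * cos(0)
= 48 * 1
= 48

48


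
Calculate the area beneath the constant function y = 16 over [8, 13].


The area under a constant function y = 16 is a rectangle.
Width = 13 - 8 = 5
Height = 16
Area = width * height
= 5 * 16
= 80

80


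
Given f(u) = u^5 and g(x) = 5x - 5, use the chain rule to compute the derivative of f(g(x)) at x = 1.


Using the chain rule: (f(g(x)))' = f'(g(x)) * g'(x)
First, find g(1):
g(1) = 5 * 1 - 5 = 0
Next, f'(u) = 5u^4
And g'(x) = 5
So f'(g(1)) * g'(1)
= 5 * 0^4 * 5
= 5 * 0 * 5
= 0

0


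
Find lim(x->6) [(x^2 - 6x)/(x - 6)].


Direct substitution gives 0/0, so we factor the numerator.
Factor: (x^2 - 6x) = (x - 6)(x)
Cancel the common factor (x - 6):
(x^2 - 6x)/(x - 6) = (x)
Now substitute x = 6:
= (6) - (0) = 6

6


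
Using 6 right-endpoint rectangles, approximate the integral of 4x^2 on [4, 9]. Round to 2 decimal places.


Right Riemann sum uses right endpoints of each subinterval.
Interval: [4, 9], n = 6
dx = (9 - 4) / 6 = 5/6
Right endpoints: [29/6, 17/3, 13/2, 22/3, 49/6, 9]
f values: [841/9, 1156/9, 169, 1936/9, 2401/9, 324]
Sum = dx * (sum of f values)
= 5/6 * 10771/9
= 53855/54 ≈ 997.31

997.31


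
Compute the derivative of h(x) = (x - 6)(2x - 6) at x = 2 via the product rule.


Let u(x) = x - 6 and v(x) = 2x - 6
u'(x) = 1
v'(x) = 2
Product rule: h'(x) = u'(x)*v(x) + u(x)*v'(x)
= 1 * (2x - 6) + (x - 6) * 2
At x = 2:
u(2) = 1 * 2 - 6 = -4
v(2) = 2 * 2 - 6 = -2
h'(2) = 1 * (-2) + (-4) * 2
= -2 - 8
= -10

-10


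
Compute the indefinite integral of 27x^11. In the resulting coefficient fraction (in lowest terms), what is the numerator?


Apply the power rule for integration:
integral of ax^n dx = a/(n+1) * x^(n+1) + C
integral of 27x^11 dx
= 27/12 * x^12 + C
= 9/4 * x^12 + C
The coefficient in lowest terms is 9/4, and its numerator is 9

9


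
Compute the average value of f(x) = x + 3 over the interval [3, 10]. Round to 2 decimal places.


Average value = 1/(b-a) * integral from a to b of f(x) dx
First compute the integral of x + 3:
F(x) = (1/2)x^2 + 3x
F(10) = 1/2 * 100 + 3 * 10 = 80
F(3) = 1/2 * 9 + 3 * 3 = 27/2
Integral = 80 - 27/2 = 133/2
Average = (133/2) / (10 - 3) = (133/2) / 7
= 19/2 = 9.50

9.50


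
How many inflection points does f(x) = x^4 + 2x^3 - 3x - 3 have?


Inflection points occur where f''(x) = 0 and concavity changes.
f(x) = x^4 + 2x^3 - 3x - 3
f'(x) = 4x^3 + 6x^2 - 3
f''(x) = 12x^2 + 12x
This is a quadratic in x. Use the discriminant to count real roots.
Discriminant = (12)^2 - 4 * 12 * 0
= 144 - 0
= 144
Since discriminant > 0, f''(x) = 0 has 2 distinct real solutions.
A quadratic with two distinct real roots changes sign at each root, so concavity changes at both.
Number of inflection points: 2

2


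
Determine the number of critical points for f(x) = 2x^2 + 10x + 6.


Find where f'(x) = 0:
f'(x) = 4x + 10
Set f'(x) = 0:
4x + 10 = 0
x = -10 / 4 = -5/2
This is a linear equation in x, so there is exactly one solution.
Number of critical points: 1

1


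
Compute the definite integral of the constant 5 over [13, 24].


The integral of a constant k over [a, b] equals k * (b - a).
integral from 13 to 24 of 5 dx
= 5 * (24 - 13)
= 5 * 11
= 55

55


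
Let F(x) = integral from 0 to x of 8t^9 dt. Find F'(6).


By the Fundamental Theorem of Calculus (Part 1):
If F(x) = integral from 0 to x of f(t) dt, then F'(x) = f(x)
Here f(t) = 8t^9
So F'(x) = 8x^9
Evaluate at x = 6:
F'(6) = 8 * 6^9
= 8 * 10077696
= 80621568

80621568


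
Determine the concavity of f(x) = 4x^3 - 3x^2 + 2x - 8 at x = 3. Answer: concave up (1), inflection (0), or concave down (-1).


Concavity is determined by the sign of f''(x).
f(x) = 4x^3 - 3x^2 + 2x - 8
f'(x) = 12x^2 - 6x + 2
f''(x) = 24x - 6
f''(3) = 24 * 3 - 6
= 72 - 6
= 66
Since f''(3) > 0, the function is concave up (1)

1


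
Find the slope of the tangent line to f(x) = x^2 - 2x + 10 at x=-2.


The slope of the tangent line equals f'(x) at the point.
f(x) = x^2 - 2x + 10
f'(x) = 2x - 2
At x = -2:
f'(-2) = 2 * (-2) - 2
= -4 - 2
= -6

-6


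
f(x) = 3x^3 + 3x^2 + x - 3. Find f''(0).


First derivative:
f'(x) = 9x^2 + 6x + 1
Second derivative:
f''(x) = 18x + 6
Substitute x = 0:
f''(0) = 18 * 0 + 6
= 0 + 6
= 6

6


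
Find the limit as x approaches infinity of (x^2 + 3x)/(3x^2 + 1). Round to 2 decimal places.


For limits at infinity with equal-degree polynomials,
we compare leading coefficients.
Numerator leading term: x^2
Denominator leading term: 3x^2
Divide both by x^2:
lim = (1 + 3/x) / (3 + 1/x^2)
As x -> infinity, the 1/x and 1/x^2 terms vanish:
= 1/3 ≈ 0.33

0.33


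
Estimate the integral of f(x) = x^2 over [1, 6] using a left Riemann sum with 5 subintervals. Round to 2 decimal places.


Left Riemann sum uses left endpoints of each subinterval.
Interval: [1, 6], n = 5
dx = (6 - 1) / 5 = 1
Left endpoints: [1, 2, 3, 4, 5]
f values: [1, 4, 9, 16, 25]
Sum = dx * (sum of f values)
= 1 * 55
= 55 = 55.00

55.00


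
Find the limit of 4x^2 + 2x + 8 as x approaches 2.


Since polynomials are continuous, we use direct substitution.
lim(x->2) of 4x^2 + 2x + 8
= 4 * 2^2 + 2 * 2 + 8
= 16 + 4 + 8
= 28

28


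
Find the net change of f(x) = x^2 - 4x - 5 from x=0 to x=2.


Net change = f(b) - f(a)
f(x) = x^2 - 4x - 5
Compute f(2):
f(2) = 1 * 2^2 - 4 * 2 - 5
= 4 - 8 - 5
= -9
Compute f(0):
f(0) = 1 * 0^2 - 4 * 0 - 5
= 0 + 0 - 5
= -5
Net change = -9 - (-5) = -4

-4


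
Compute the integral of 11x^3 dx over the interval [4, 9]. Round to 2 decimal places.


Find the antiderivative of 11x^3:
F(x) = 11/4 * x^4
Apply the Fundamental Theorem of Calculus:
F(9) - F(4)
= 11/4 * 9^4 - 11/4 * 4^4
= 11/4 * (6561 - 256)
= 11/4 * 6305
= 69355/4 = 17338.75

17338.75


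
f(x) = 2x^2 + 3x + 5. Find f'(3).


Differentiate term by term using power and sum rules:
f(x) = 2x^2 + 3x + 5
f'(x) = 4x + 3
Substitute x = 3:
f'(3) = 4 * 3 + 3
= 12 + 3
= 15

15


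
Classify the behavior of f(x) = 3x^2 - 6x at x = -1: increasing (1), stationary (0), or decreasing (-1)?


Compute f'(x) to determine behavior:
f'(x) = 6x - 6
f'(-1) = 6 * (-1) - 6
= -6 - 6
= -12
Since f'(-1) < 0, the function is decreasing (-1)

-1


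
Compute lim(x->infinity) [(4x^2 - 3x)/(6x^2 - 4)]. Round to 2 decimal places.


For limits at infinity with equal-degree polynomials,
we compare leading coefficients.
Numerator leading term: 4x^2
Denominator leading term: 6x^2
Divide both by x^2:
lim = (4 - 3/x) / (6 - 4/x^2)
As x -> infinity, the 1/x and 1/x^2 terms vanish:
= 4/6 = 2/3 ≈ 0.67

0.67


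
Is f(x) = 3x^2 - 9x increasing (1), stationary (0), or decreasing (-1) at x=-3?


Compute f'(x) to determine behavior:
f'(x) = 6x - 9
f'(-3) = 6 * (-3) - 9
= -18 - 9
= -27
Since f'(-3) < 0, the function is decreasing (-1)

-1


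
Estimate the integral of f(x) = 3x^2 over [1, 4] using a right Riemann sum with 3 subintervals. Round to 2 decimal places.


Right Riemann sum uses right endpoints of each subinterval.
Interval: [1, 4], n = 3
dx = (4 - 1) / 3 = 1
Right endpoints: [2, 3, 4]
f values: [12, 27, 48]
Sum = dx * (sum of f values)
= 1 * 87
= 87 = 87.00

87.00


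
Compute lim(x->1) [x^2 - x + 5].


Since polynomials are continuous, we use direct substitution.
lim(x->1) of x^2 - x + 5
= 1 * 1^2 - 1 * 1 + 5
= 1 - 1 + 5
= 5

5


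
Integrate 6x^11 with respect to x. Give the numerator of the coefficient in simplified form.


Apply the power rule for integration:
integral of ax^n dx = a/(n+1) * x^(n+1) + C
integral of 6x^11 dx
= 6/12 * x^12 + C
= 1/2 * x^12 + C
The coefficient in lowest terms is 1/2, and its numerator is 1

1


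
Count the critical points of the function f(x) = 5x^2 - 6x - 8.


Find where f'(x) = 0:
f'(x) = 10x - 6
Set f'(x) = 0:
10x - 6 = 0
x = 6 / 10 = 3/5
This is a linear equation in x, so there is exactly one solution.
Number of critical points: 1

1


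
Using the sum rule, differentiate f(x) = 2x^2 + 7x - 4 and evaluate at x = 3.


Differentiate term by term using power and sum rules:
f(x) = 2x^2 + 7x - 4
f'(x) = 4x + 7
Substitute x = 3:
f'(3) = 4 * 3 + 7
= 12 + 7
= 19

19


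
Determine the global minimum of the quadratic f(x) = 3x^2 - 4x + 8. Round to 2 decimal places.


For a quadratic f(x) = ax^2 + bx + c with a > 0, the minimum is at the vertex.
Vertex x-coordinate: x = -b/(2a)
x = -(-4) / (2 * 3)
x = 4/6 = 2/3
Substitute back to find the minimum value:
f(2/3) = 3 * (2/3)^2 - 4 * (2/3) + 8
= 4/3 - 8/3 + 8
= 20/3 ≈ 6.67

6.67


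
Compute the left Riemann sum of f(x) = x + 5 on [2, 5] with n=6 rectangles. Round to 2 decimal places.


Left Riemann sum uses left endpoints of each subinterval.
Interval: [2, 5], n = 6
dx = (5 - 2) / 6 = 1/2
Left endpoints: [2, 5/2, 3, 7/2, 4, 9/2]
f values: [7, 15/2, 8, 17/2, 9, 19/2]
Sum = dx * (sum of f values)
= 1/2 * 99/2
= 99/4 = 24.75

24.75


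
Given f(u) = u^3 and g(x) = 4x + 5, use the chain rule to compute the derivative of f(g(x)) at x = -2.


Using the chain rule: (f(g(x)))' = f'(g(x)) * g'(x)
First, find g(-2):
g(-2) = 4 * (-2) + 5 = -3
Next, f'(u) = 3u^2
And g'(x) = 4
So f'(g(-2)) * g'(-2)
= 3 * (-3)^2 * 4
= 3 * 9 * 4
= 108

108


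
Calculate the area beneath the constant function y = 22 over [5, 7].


The area under a constant function y = 22 is a rectangle.
Width = 7 - 5 = 2
Height = 22
Area = width * height
= 2 * 22
= 44

44


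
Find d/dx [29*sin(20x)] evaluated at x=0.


Apply the chain rule to differentiate 29*sin(20x):
d/dx [29*sin(20x)]
= 29 * cos(20x) * d/dx(20x)
= 29 * 20 * cos(20x)
= 580 * cos(20x)
Evaluate at x = 0:
= 580 * cos(0)
= 580 * 1
= 580

580


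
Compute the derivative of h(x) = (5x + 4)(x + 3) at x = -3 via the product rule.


Let u(x) = 5x + 4 and v(x) = x + 3
u'(x) = 5
v'(x) = 1
Product rule: h'(x) = u'(x)*v(x) + u(x)*v'(x)
= 5 * (x + 3) + (5x + 4) * 1
At x = -3:
u(-3) = 5 * (-3) + 4 = -11
v(-3) = 1 * (-3) + 3 = 0
h'(-3) = 5 * 0 + (-11) * 1
= 0 - 11
= -11

-11


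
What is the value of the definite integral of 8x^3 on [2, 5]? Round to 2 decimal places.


Find the antiderivative of 8x^3:
F(x) = 8/4 * x^4
Apply the Fundamental Theorem of Calculus:
F(5) - F(2)
= 8/4 * 5^4 - 8/4 * 2^4
= 8/4 * (625 - 16)
= 8/4 * 609
= 1218 = 1218.00

1218.00


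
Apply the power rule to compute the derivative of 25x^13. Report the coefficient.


We apply the power rule: d/dx [ax^n] = a*n * x^(n-1)
d/dx [25x^13]
= 25 * 13 * x^(13-1)
= 325x^12
The coefficient is 325

325


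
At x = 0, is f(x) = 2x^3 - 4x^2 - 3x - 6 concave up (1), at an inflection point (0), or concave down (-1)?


Concavity is determined by the sign of f''(x).
f(x) = 2x^3 - 4x^2 - 3x - 6
f'(x) = 6x^2 - 8x - 3
f''(x) = 12x - 8
f''(0) = 12 * 0 - 8
= 0 - 8
= -8
Since f''(0) < 0, the function is concave down (-1)

-1


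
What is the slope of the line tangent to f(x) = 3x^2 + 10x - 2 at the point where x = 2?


The slope of the tangent line equals f'(x) at the point.
f(x) = 3x^2 + 10x - 2
f'(x) = 6x + 10
At x = 2:
f'(2) = 6 * 2 + 10
= 12 + 10
= 22

22


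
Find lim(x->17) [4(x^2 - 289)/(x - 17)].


Direct substitution gives 0/0, so we factor the numerator.
Factor: 4(x^2 - 289) = 4 * (x - 17)(x + 17)
Cancel the common factor (x - 17):
4(x^2 - 289)/(x - 17) = 4 * (x + 17)
Now substitute x = 17:
= 4 * (17 + 17) = 136

136


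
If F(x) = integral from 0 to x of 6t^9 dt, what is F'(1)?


By the Fundamental Theorem of Calculus (Part 1):
If F(x) = integral from 0 to x of f(t) dt, then F'(x) = f(x)
Here f(t) = 6t^9
So F'(x) = 6x^9
Evaluate at x = 1:
F'(1) = 6 * 1^9
= 6 * 1
= 6

6


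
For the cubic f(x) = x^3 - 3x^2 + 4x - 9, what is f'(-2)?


Differentiate f(x) = x^3 - 3x^2 + 4x - 9 term by term:
f'(x) = 3x^2 - 6x + 4
Substitute x = -2:
f'(-2) = 3 * (-2)^2 - 6 * (-2) + 4
= 12 + 12 + 4
= 28

28


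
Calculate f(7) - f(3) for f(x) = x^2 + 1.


Net change = f(b) - f(a)
f(x) = x^2 + 1
Compute f(7):
f(7) = 1 * 7^2 + 0 * 7 + 1
= 49 + 0 + 1
= 50
Compute f(3):
f(3) = 1 * 3^2 + 0 * 3 + 1
= 9 + 0 + 1
= 10
Net change = 50 - 10 = 40

40


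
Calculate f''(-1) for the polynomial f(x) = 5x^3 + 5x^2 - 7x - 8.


First derivative:
f'(x) = 15x^2 + 10x - 7
Second derivative:
f''(x) = 30x + 10
Substitute x = -1:
f''(-1) = 30 * (-1) + 10
= -30 + 10
= -20

-20


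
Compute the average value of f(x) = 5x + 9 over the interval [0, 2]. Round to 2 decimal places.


Average value = 1/(b-a) * integral from a to b of f(x) dx
First compute the integral of 5x + 9:
F(x) = (5/2)x^2 + 9x
F(2) = 5/2 * 4 + 9 * 2 = 28
F(0) = 5/2 * 0 + 9 * 0 = 0
Integral = 28 - 0 = 28
Average = 28 / (2 - 0) = 28 / 2
= 14 = 14.00

14.00


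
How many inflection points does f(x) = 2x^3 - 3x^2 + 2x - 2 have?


Inflection points occur where f''(x) = 0 and concavity changes.
f(x) = 2x^3 - 3x^2 + 2x - 2
f'(x) = 6x^2 - 6x + 2
f''(x) = 12x - 6
Set f''(x) = 0:
12x - 6 = 0
x = 6 / 12 = 1/2
Since f''(x) is linear (degree 1), it changes sign at this point.
Therefore there is exactly 1 inflection point.

1


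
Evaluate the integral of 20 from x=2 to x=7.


The integral of a constant k over [a, b] equals k * (b - a).
integral from 2 to 7 of 20 dx
= 20 * (7 - 2)
= 20 * 5
= 100

100


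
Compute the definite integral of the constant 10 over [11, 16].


The integral of a constant k over [a, b] equals k * (b - a).
integral from 11 to 16 of 10 dx
= 10 * (16 - 11)
= 10 * 5
= 50

50


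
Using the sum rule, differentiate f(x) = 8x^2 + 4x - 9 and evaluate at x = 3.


Differentiate term by term using power and sum rules:
f(x) = 8x^2 + 4x - 9
f'(x) = 16x + 4
Substitute x = 3:
f'(3) = 16 * 3 + 4
= 48 + 4
= 52

52


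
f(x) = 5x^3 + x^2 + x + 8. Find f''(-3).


First derivative:
f'(x) = 15x^2 + 2x + 1
Second derivative:
f''(x) = 30x + 2
Substitute x = -3:
f''(-3) = 30 * (-3) + 2
= -90 + 2
= -88

-88


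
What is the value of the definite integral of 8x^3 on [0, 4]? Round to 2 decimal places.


Find the antiderivative of 8x^3:
F(x) = 8/4 * x^4
Apply the Fundamental Theorem of Calculus:
F(4) - F(0)
= 8/4 * 4^4 - 8/4 * 0^4
= 8/4 * (256 - 0)
= 8/4 * 256
= 512 = 512.00

512.00


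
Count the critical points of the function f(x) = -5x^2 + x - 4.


Find where f'(x) = 0:
f'(x) = -10x + 1
Set f'(x) = 0:
-10x + 1 = 0
x = -1 / (-10) = 1/10
This is a linear equation in x, so there is exactly one solution.
Number of critical points: 1

1


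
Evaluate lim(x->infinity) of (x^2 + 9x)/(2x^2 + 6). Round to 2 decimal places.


For limits at infinity with equal-degree polynomials,
we compare leading coefficients.
Numerator leading term: x^2
Denominator leading term: 2x^2
Divide both by x^2:
lim = (1 + 9/x) / (2 + 6/x^2)
As x -> infinity, the 1/x and 1/x^2 terms vanish:
= 1/2 = 0.50

0.50


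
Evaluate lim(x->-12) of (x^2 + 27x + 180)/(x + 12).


Direct substitution gives 0/0, so we factor the numerator.
Factor: (x^2 + 27x + 180) = (x + 12)(x + 15)
Cancel the common factor (x + 12):
(x^2 + 27x + 180)/(x + 12) = (x + 15)
Now substitute x = -12:
= (-12) - (-15) = 3

3


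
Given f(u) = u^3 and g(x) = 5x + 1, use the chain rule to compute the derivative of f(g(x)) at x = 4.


Using the chain rule: (f(g(x)))' = f'(g(x)) * g'(x)
First, find g(4):
g(4) = 5 * 4 + 1 = 21
Next, f'(u) = 3u^2
And g'(x) = 5
So f'(g(4)) * g'(4)
= 3 * 21^2 * 5
= 3 * 441 * 5
= 6615

6615


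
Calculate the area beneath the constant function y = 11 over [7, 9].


The area under a constant function y = 11 is a rectangle.
Width = 9 - 7 = 2
Height = 11
Area = width * height
= 2 * 11
= 22

22


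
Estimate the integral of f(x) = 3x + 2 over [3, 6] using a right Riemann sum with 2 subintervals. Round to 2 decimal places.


Right Riemann sum uses right endpoints of each subinterval.
Interval: [3, 6], n = 2
dx = (6 - 3) / 2 = 3/2
Right endpoints: [9/2, 6]
f values: [31/2, 20]
Sum = dx * (sum of f values)
= 3/2 * 71/2
= 213/4 = 53.25

53.25


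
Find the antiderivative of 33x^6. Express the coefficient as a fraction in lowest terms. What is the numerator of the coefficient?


Apply the power rule for integration:
integral of ax^n dx = a/(n+1) * x^(n+1) + C
integral of 33x^6 dx
= 33/7 * x^7 + C
The coefficient in lowest terms is 33/7, and its numerator is 33

33


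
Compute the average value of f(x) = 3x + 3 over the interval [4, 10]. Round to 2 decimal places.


Average value = 1/(b-a) * integral from a to b of f(x) dx
First compute the integral of 3x + 3:
F(x) = (3/2)x^2 + 3x
F(10) = 3/2 * 100 + 3 * 10 = 180
F(4) = 3/2 * 16 + 3 * 4 = 36
Integral = 180 - 36 = 144
Average = 144 / (10 - 4) = 144 / 6
= 24 = 24.00

24.00


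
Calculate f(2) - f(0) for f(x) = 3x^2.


Net change = f(b) - f(a)
f(x) = 3x^2
Compute f(2):
f(2) = 3 * 2^2 + 0 * 2 + 0
= 12 + 0 + 0
= 12
Compute f(0):
f(0) = 3 * 0^2 + 0 * 0 + 0
= 0 + 0 + 0
= 0
Net change = 12 - 0 = 12

12


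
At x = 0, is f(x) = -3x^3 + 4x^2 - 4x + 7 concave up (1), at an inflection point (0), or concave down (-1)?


Concavity is determined by the sign of f''(x).
f(x) = -3x^3 + 4x^2 - 4x + 7
f'(x) = -9x^2 + 8x - 4
f''(x) = -18x + 8
f''(0) = -18 * 0 + 8
= 0 + 8
= 8
Since f''(0) > 0, the function is concave up (1)

1


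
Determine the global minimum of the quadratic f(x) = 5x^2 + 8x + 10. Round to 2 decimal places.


For a quadratic f(x) = ax^2 + bx + c with a > 0, the minimum is at the vertex.
Vertex x-coordinate: x = -b/(2a)
x = -(8) / (2 * 5)
x = -8/10 = -4/5
Substitute back to find the minimum value:
f(-4/5) = 5 * (-4/5)^2 + 8 * (-4/5) + 10
= 16/5 - 32/5 + 10
= 34/5 = 6.80

6.80


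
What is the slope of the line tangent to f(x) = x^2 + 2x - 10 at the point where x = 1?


The slope of the tangent line equals f'(x) at the point.
f(x) = x^2 + 2x - 10
f'(x) = 2x + 2
At x = 1:
f'(1) = 2 * 1 + 2
= 2 + 2
= 4

4


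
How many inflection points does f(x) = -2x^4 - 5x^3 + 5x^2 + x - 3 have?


Inflection points occur where f''(x) = 0 and concavity changes.
f(x) = -2x^4 - 5x^3 + 5x^2 + x - 3
f'(x) = -8x^3 - 15x^2 + 10x + 1
f''(x) = -24x^2 - 30x + 10
This is a quadratic in x. Use the discriminant to count real roots.
Discriminant = (-30)^2 - 4 * (-24) * 10
= 900 - (-960)
= 1860
Since discriminant > 0, f''(x) = 0 has 2 distinct real solutions.
A quadratic with two distinct real roots changes sign at each root, so concavity changes at both.
Number of inflection points: 2

2


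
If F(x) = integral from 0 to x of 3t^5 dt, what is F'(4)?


By the Fundamental Theorem of Calculus (Part 1):
If F(x) = integral from 0 to x of f(t) dt, then F'(x) = f(x)
Here f(t) = 3t^5
So F'(x) = 3x^5
Evaluate at x = 4:
F'(4) = 3 * 4^5
= 3 * 1024
= 3072

3072


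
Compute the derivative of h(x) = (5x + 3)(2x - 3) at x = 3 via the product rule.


Let u(x) = 5x + 3 and v(x) = 2x - 3
u'(x) = 5
v'(x) = 2
Product rule: h'(x) = u'(x)*v(x) + u(x)*v'(x)
= 5 * (2x - 3) + (5x + 3) * 2
At x = 3:
u(3) = 5 * 3 + 3 = 18
v(3) = 2 * 3 - 3 = 3
h'(3) = 5 * 3 + 18 * 2
= 15 + 36
= 51

51


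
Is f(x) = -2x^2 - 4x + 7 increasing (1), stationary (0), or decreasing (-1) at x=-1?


Compute f'(x) to determine behavior:
f'(x) = -4x - 4
f'(-1) = -4 * (-1) - 4
= 4 - 4
= 0
Since f'(-1) = 0, the function is stationary (0)

0


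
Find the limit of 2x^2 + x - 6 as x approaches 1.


Since polynomials are continuous, we use direct substitution.
lim(x->1) of 2x^2 + x - 6
= 2 * 1^2 + 1 * 1 - 6
= 2 + 1 - 6
= -3

-3


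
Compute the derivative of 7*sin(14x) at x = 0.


Apply the chain rule to differentiate 7*sin(14x):
d/dx [7*sin(14x)]
= 7 * cos(14x) * d/dx(14x)
= 7 * 14 * cos(14x)
= 98 * cos(14x)
Evaluate at x = 0:
= 98 * cos(0)
= 98 * 1
= 98

98


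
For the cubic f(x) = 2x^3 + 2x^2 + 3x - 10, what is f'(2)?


Differentiate f(x) = 2x^3 + 2x^2 + 3x - 10 term by term:
f'(x) = 6x^2 + 4x + 3
Substitute x = 2:
f'(2) = 6 * 2^2 + 4 * 2 + 3
= 24 + 8 + 3
= 35

35


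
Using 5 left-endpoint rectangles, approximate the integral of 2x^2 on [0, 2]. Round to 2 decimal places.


Left Riemann sum uses left endpoints of each subinterval.
Interval: [0, 2], n = 5
dx = (2 - 0) / 5 = 2/5
Left endpoints: [0, 2/5, 4/5, 6/5, 8/5]
f values: [0, 8/25, 32/25, 72/25, 128/25]
Sum = dx * (sum of f values)
= 2/5 * 48/5
= 96/25 = 3.84

3.84


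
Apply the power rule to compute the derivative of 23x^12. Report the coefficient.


We apply the power rule: d/dx [ax^n] = a*n * x^(n-1)
d/dx [23x^12]
= 23 * 12 * x^(12-1)
= 276x^11
The coefficient is 276

276


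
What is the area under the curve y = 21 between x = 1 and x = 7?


The area under a constant function y = 21 is a rectangle.
Width = 7 - 1 = 6
Height = 21
Area = width * height
= 6 * 21
= 126

126


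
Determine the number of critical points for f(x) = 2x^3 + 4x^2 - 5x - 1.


Find where f'(x) = 0:
f(x) = 2x^3 + 4x^2 - 5x - 1
f'(x) = 6x^2 + 8x - 5
This is a quadratic in x. Use the discriminant to count real roots.
Discriminant = (8)^2 - 4 * 6 * (-5)
= 64 - (-120)
= 184
Since discriminant > 0, f'(x) = 0 has 2 real solutions.
Number of critical points: 2

2


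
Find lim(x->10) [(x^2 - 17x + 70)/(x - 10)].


Direct substitution gives 0/0, so we factor the numerator.
Factor: (x^2 - 17x + 70) = (x - 10)(x - 7)
Cancel the common factor (x - 10):
(x^2 - 17x + 70)/(x - 10) = (x - 7)
Now substitute x = 10:
= (10) - (7) = 3

3


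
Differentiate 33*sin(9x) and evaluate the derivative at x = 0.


Apply the chain rule to differentiate 33*sin(9x):
d/dx [33*sin(9x)]
= 33 * cos(9x) * d/dx(9x)
= 33 * 9 * cos(9x)
= 297 * cos(9x)
Evaluate at x = 0:
= 297 * cos(0)
= 297 * 1
= 297

297


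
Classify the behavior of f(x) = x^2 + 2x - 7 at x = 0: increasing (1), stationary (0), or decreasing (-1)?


Compute f'(x) to determine behavior:
f'(x) = 2x + 2
f'(0) = 2 * 0 + 2
= 0 + 2
= 2
Since f'(0) > 0, the function is increasing (1)

1


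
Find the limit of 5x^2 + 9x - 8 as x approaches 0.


Since polynomials are continuous, we use direct substitution.
lim(x->0) of 5x^2 + 9x - 8
= 5 * 0^2 + 9 * 0 - 8
= 0 + 0 - 8
= -8

-8


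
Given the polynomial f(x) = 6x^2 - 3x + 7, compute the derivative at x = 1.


Differentiate term by term using power and sum rules:
f(x) = 6x^2 - 3x + 7
f'(x) = 12x - 3
Substitute x = 1:
f'(1) = 12 * 1 - 3
= 12 - 3
= 9

9


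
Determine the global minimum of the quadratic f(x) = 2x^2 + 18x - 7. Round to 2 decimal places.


For a quadratic f(x) = ax^2 + bx + c with a > 0, the minimum is at the vertex.
Vertex x-coordinate: x = -b/(2a)
x = -(18) / (2 * 2)
x = -18/4 = -9/2
Substitute back to find the minimum value:
f(-9/2) = 2 * (-9/2)^2 + 18 * (-9/2) - 7
= 81/2 - 81 - 7
= -95/2 = -47.50

-47.50


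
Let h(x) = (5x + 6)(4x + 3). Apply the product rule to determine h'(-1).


Let u(x) = 5x + 6 and v(x) = 4x + 3
u'(x) = 5
v'(x) = 4
Product rule: h'(x) = u'(x)*v(x) + u(x)*v'(x)
= 5 * (4x + 3) + (5x + 6) * 4
At x = -1:
u(-1) = 5 * (-1) + 6 = 1
v(-1) = 4 * (-1) + 3 = -1
h'(-1) = 5 * (-1) + 1 * 4
= -5 + 4
= -1

-1


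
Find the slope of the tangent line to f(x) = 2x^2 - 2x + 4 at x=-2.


The slope of the tangent line equals f'(x) at the point.
f(x) = 2x^2 - 2x + 4
f'(x) = 4x - 2
At x = -2:
f'(-2) = 4 * (-2) - 2
= -8 - 2
= -10

-10


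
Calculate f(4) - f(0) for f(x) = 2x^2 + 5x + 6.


Net change = f(b) - f(a)
f(x) = 2x^2 + 5x + 6
Compute f(4):
f(4) = 2 * 4^2 + 5 * 4 + 6
= 32 + 20 + 6
= 58
Compute f(0):
f(0) = 2 * 0^2 + 5 * 0 + 6
= 0 + 0 + 6
= 6
Net change = 58 - 6 = 52

52


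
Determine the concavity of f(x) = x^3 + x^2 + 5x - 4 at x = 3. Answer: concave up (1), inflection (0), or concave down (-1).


Concavity is determined by the sign of f''(x).
f(x) = x^3 + x^2 + 5x - 4
f'(x) = 3x^2 + 2x + 5
f''(x) = 6x + 2
f''(3) = 6 * 3 + 2
= 18 + 2
= 20
Since f''(3) > 0, the function is concave up (1)

1


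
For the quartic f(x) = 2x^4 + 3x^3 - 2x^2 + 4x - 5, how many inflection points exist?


Inflection points occur where f''(x) = 0 and concavity changes.
f(x) = 2x^4 + 3x^3 - 2x^2 + 4x - 5
f'(x) = 8x^3 + 9x^2 - 4x + 4
f''(x) = 24x^2 + 18x - 4
This is a quadratic in x. Use the discriminant to count real roots.
Discriminant = (18)^2 - 4 * 24 * (-4)
= 324 - (-384)
= 708
Since discriminant > 0, f''(x) = 0 has 2 distinct real solutions.
A quadratic with two distinct real roots changes sign at each root, so concavity changes at both.
Number of inflection points: 2

2


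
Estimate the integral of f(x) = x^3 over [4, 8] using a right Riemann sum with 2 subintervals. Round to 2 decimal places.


Right Riemann sum uses right endpoints of each subinterval.
Interval: [4, 8], n = 2
dx = (8 - 4) / 2 = 2
Right endpoints: [6, 8]
f values: [216, 512]
Sum = dx * (sum of f values)
= 2 * 728
= 1456 = 1456.00

1456.00


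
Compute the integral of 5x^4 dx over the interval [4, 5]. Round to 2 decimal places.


Find the antiderivative of 5x^4:
F(x) = 5/5 * x^5
Apply the Fundamental Theorem of Calculus:
F(5) - F(4)
= 5/5 * 5^5 - 5/5 * 4^5
= 5/5 * (3125 - 1024)
= 5/5 * 2101
= 2101 = 2101.00

2101.00


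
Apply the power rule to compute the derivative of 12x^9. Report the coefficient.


We apply the power rule: d/dx [ax^n] = a*n * x^(n-1)
d/dx [12x^9]
= 12 * 9 * x^(9-1)
= 108x^8
The coefficient is 108

108


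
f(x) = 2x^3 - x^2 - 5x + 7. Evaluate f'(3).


Differentiate f(x) = 2x^3 - x^2 - 5x + 7 term by term:
f'(x) = 6x^2 - 2x - 5
Substitute x = 3:
f'(3) = 6 * 3^2 - 2 * 3 - 5
= 54 - 6 - 5
= 43

43


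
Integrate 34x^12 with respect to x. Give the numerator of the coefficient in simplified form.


Apply the power rule for integration:
integral of ax^n dx = a/(n+1) * x^(n+1) + C
integral of 34x^12 dx
= 34/13 * x^13 + C
The coefficient in lowest terms is 34/13, and its numerator is 34

34


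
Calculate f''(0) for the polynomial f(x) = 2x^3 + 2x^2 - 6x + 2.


First derivative:
f'(x) = 6x^2 + 4x - 6
Second derivative:
f''(x) = 12x + 4
Substitute x = 0:
f''(0) = 12 * 0 + 4
= 0 + 4
= 4

4


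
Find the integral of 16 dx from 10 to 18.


The integral of a constant k over [a, b] equals k * (b - a).
integral from 10 to 18 of 16 dx
= 16 * (18 - 10)
= 16 * 8
= 128

128


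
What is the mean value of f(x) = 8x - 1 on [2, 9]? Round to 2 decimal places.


Average value = 1/(b-a) * integral from a to b of f(x) dx
First compute the integral of 8x - 1:
F(x) = 4x^2 - x
F(9) = 4 * 81 - 1 * 9 = 315
F(2) = 4 * 4 - 1 * 2 = 14
Integral = 315 - 14 = 301
Average = 301 / (9 - 2) = 301 / 7
= 43 = 43.00

43.00


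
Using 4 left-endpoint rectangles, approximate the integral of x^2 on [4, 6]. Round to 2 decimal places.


Left Riemann sum uses left endpoints of each subinterval.
Interval: [4, 6], n = 4
dx = (6 - 4) / 4 = 1/2
Left endpoints: [4, 9/2, 5, 11/2]
f values: [16, 81/4, 25, 121/4]
Sum = dx * (sum of f values)
= 1/2 * 183/2
= 183/4 = 45.75

45.75


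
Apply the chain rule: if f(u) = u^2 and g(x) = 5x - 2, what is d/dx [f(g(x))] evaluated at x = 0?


Using the chain rule: (f(g(x)))' = f'(g(x)) * g'(x)
First, find g(0):
g(0) = 5 * 0 - 2 = -2
Next, f'(u) = 2u
And g'(x) = 5
So f'(g(0)) * g'(0)
= 2 * (-2) * 5
= -20

-20


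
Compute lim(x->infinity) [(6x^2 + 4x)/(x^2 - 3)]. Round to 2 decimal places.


For limits at infinity with equal-degree polynomials,
we compare leading coefficients.
Numerator leading term: 6x^2
Denominator leading term: x^2
Divide both by x^2:
lim = (6 + 4/x) / (1 - 3/x^2)
As x -> infinity, the 1/x and 1/x^2 terms vanish:
= 6/1 = 6 = 6.00

6.00


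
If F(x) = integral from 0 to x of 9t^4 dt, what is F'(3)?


By the Fundamental Theorem of Calculus (Part 1):
If F(x) = integral from 0 to x of f(t) dt, then F'(x) = f(x)
Here f(t) = 9t^4
So F'(x) = 9x^4
Evaluate at x = 3:
F'(3) = 9 * 3^4
= 9 * 81
= 729

729


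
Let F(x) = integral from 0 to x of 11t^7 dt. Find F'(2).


By the Fundamental Theorem of Calculus (Part 1):
If F(x) = integral from 0 to x of f(t) dt, then F'(x) = f(x)
Here f(t) = 11t^7
So F'(x) = 11x^7
Evaluate at x = 2:
F'(2) = 11 * 2^7
= 11 * 128
= 1408

1408


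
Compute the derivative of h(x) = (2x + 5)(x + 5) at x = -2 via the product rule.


Let u(x) = 2x + 5 and v(x) = x + 5
u'(x) = 2
v'(x) = 1
Product rule: h'(x) = u'(x)*v(x) + u(x)*v'(x)
= 2 * (x + 5) + (2x + 5) * 1
At x = -2:
u(-2) = 2 * (-2) + 5 = 1
v(-2) = 1 * (-2) + 5 = 3
h'(-2) = 2 * 3 + 1 * 1
= 6 + 1
= 7

7
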